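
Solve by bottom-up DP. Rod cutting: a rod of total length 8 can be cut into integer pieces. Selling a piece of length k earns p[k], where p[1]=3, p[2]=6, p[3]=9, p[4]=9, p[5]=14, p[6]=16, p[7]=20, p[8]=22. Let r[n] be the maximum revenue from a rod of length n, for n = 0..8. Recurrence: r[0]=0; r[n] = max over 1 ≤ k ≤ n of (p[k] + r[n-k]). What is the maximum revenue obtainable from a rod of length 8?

24

   n    0    1    2    3    4    5    6    7    8
r[n]    0    3    6    9   12   15   18   21   24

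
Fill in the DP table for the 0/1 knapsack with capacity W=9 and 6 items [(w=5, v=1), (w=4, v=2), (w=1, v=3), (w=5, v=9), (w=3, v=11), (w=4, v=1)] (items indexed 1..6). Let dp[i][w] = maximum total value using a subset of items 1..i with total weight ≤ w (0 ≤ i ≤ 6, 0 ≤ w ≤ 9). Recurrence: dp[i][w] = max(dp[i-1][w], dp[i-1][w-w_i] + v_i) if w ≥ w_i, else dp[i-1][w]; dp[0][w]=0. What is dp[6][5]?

i\w   0   1   2   3   4   5   6   7   8   9
  0   0   0   0   0   0   0   0   0   0   0
  1   0   0   0   0   0   1   1   1   1   1
  2   0   0   0   0   2   2   2   2   2   3
  3   0   3   3   3   3   5   5   5   5   5
  4   0   3   3   3   3   9  12  12  12  12
  5   0   3   3  11  14  14  14  14  20  23
  6   0   3   3  11  14  14  14  14  20  23

14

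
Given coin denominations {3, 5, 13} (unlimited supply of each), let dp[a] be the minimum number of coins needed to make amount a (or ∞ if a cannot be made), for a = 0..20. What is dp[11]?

 a  0  1  2  3  4  5  6  7  8  9 10 11 12 13 14 15 16 17 18 19 20
dp  0  -  -  1  -  1  2  -  2  3  2  3  4  1  4  3  2  5  2  3  4
(- denotes ∞ / unreachable)

3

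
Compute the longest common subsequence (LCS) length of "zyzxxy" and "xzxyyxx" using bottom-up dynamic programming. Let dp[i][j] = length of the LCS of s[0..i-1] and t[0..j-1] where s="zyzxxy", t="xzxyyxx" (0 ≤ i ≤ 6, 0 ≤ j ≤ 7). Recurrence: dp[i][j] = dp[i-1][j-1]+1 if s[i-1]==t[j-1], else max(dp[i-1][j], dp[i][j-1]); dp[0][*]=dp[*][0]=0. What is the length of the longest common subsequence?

   ''  x  z  x  y  y  x  x
''  0  0  0  0  0  0  0  0
 z  0  0  1  1  1  1  1  1
 y  0  0  1  1  2  2  2  2
 z  0  0  1  1  2  2  2  2
 x  0  1  1  2  2  2  3  3
 x  0  1  1  2  2  2  3  4
 y  0  1  1  2  3  3  3  4

4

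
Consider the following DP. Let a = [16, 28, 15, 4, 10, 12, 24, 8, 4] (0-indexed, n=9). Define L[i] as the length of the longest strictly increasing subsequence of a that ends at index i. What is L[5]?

   i    0    1    2    3    4    5    6    7    8
a[i]   16   28   15    4   10   12   24    8    4
L[i]    1    2    1    1    2    3    4    2    1

3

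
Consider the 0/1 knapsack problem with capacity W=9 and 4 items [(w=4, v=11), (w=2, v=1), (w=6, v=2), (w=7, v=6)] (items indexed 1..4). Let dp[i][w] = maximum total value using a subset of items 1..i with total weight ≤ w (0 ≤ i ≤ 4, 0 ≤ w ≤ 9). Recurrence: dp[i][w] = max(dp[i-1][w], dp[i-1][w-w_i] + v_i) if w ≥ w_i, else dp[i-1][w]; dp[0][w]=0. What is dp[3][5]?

i\w   0   1   2   3   4   5   6   7   8   9
  0   0   0   0   0   0   0   0   0   0   0
  1   0   0   0   0  11  11  11  11  11  11
  2   0   0   1   1  11  11  12  12  12  12
  3   0   0   1   1  11  11  12  12  12  12
  4   0   0   1   1  11  11  12  12  12  12

11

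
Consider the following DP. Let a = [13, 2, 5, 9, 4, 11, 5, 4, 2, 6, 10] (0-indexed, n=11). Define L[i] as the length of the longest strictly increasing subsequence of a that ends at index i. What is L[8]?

   i    0    1    2    3    4    5    6    7    8    9   10
a[i]   13    2    5    9    4   11    5    4    2    6   10
L[i]    1    1    2    3    2    4    3    2    1    4    5

1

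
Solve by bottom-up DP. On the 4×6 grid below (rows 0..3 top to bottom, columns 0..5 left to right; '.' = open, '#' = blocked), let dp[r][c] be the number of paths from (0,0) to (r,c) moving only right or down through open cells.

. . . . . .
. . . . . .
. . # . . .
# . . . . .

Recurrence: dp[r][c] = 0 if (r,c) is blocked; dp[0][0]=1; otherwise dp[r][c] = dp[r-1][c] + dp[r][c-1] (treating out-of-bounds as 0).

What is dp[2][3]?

4

r\c   0   1   2   3   4   5
  0   1   1   1   1   1   1
  1   1   2   3   4   5   6
  2   1   3   0   4   9  15
  3   0   3   3   7  16  31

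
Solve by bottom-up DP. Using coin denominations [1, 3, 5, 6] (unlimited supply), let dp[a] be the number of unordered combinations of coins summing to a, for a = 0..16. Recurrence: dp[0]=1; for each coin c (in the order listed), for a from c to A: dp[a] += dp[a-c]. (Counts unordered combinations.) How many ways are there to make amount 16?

after  coin     0     1     2     3     4     5     6     7     8     9    10    11    12    13    14    15    16
          1     1     1     1     1     1     1     1     1     1     1     1     1     1     1     1     1     1
          3     1     1     1     2     2     2     3     3     3     4     4     4     5     5     5     6     6
          5     1     1     1     2     2     3     4     4     5     6     7     8     9    10    11    13    14
          6     1     1     1     2     2     3     5     5     6     8     9    11    14    15    17    21    23

23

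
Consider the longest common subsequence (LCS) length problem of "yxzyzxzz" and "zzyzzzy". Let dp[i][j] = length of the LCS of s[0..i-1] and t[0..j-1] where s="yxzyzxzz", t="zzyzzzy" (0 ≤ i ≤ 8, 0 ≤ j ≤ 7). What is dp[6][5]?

3

   ''  z  z  y  z  z  z  y
''  0  0  0  0  0  0  0  0
 y  0  0  0  1  1  1  1  1
 x  0  0  0  1  1  1  1  1
 z  0  1  1  1  2  2  2  2
 y  0  1  1  2  2  2  2  3
 z  0  1  2  2  3  3  3  3
 x  0  1  2  2  3  3  3  3
 z  0  1  2  2  3  4  4  4
 z  0  1  2  2  3  4  5  5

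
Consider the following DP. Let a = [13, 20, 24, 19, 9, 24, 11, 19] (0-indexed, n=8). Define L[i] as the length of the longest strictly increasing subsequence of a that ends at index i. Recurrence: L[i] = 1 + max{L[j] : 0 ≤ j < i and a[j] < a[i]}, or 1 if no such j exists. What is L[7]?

3

   i    0    1    2    3    4    5    6    7
a[i]   13   20   24   19    9   24   11   19
L[i]    1    2    3    2    1    3    2    3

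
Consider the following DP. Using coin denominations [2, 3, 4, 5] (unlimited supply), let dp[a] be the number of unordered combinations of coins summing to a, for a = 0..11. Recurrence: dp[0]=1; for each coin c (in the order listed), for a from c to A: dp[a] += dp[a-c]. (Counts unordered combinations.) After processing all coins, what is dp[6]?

3

after  coin     0     1     2     3     4     5     6     7     8     9    10    11
          2     1     0     1     0     1     0     1     0     1     0     1     0
          3     1     0     1     1     1     1     2     1     2     2     2     2
          4     1     0     1     1     2     1     3     2     4     3     5     4
          5     1     0     1     1     2     2     3     3     5     5     7     7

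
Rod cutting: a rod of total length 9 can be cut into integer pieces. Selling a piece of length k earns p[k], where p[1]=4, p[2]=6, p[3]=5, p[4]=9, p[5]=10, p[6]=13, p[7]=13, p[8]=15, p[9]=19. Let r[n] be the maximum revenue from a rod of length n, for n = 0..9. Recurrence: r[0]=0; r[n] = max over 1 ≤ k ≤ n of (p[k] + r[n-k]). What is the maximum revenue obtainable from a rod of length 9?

   n    0    1    2    3    4    5    6    7    8    9
r[n]    0    4    8   12   16   20   24   28   32   36

36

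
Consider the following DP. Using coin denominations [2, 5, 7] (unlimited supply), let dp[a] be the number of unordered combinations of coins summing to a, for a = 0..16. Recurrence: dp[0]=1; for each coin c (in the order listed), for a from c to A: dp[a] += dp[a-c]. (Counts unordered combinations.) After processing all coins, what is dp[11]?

2

after  coin     0     1     2     3     4     5     6     7     8     9    10    11    12    13    14    15    16
          2     1     0     1     0     1     0     1     0     1     0     1     0     1     0     1     0     1
          5     1     0     1     0     1     1     1     1     1     1     2     1     2     1     2     2     2
          7     1     0     1     0     1     1     1     2     1     2     2     2     3     2     4     3     4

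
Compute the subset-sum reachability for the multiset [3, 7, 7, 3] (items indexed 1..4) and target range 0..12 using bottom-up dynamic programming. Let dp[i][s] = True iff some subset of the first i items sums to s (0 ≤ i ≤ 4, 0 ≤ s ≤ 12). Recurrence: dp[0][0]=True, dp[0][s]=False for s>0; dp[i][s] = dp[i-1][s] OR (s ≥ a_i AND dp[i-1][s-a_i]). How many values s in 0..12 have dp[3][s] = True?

i\s   0   1   2   3   4   5   6   7   8   9  10  11  12
  0   T   F   F   F   F   F   F   F   F   F   F   F   F
  1   T   F   F   T   F   F   F   F   F   F   F   F   F
  2   T   F   F   T   F   F   F   T   F   F   T   F   F
  3   T   F   F   T   F   F   F   T   F   F   T   F   F
  4   T   F   F   T   F   F   T   T   F   F   T   F   F

4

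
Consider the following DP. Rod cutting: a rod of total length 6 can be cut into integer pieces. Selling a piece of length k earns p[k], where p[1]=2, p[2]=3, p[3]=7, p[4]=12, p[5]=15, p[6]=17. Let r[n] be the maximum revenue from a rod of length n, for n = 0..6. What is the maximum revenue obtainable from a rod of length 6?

   n    0    1    2    3    4    5    6
r[n]    0    2    4    7   12   15   17

17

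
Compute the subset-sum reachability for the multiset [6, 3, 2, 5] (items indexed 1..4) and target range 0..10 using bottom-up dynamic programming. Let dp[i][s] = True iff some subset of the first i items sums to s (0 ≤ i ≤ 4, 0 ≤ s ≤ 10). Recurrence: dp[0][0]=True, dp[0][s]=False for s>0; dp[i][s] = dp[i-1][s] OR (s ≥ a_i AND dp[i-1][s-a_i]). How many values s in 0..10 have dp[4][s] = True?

9

i\s   0   1   2   3   4   5   6   7   8   9  10
  0   T   F   F   F   F   F   F   F   F   F   F
  1   T   F   F   F   F   F   T   F   F   F   F
  2   T   F   F   T   F   F   T   F   F   T   F
  3   T   F   T   T   F   T   T   F   T   T   F
  4   T   F   T   T   F   T   T   T   T   T   T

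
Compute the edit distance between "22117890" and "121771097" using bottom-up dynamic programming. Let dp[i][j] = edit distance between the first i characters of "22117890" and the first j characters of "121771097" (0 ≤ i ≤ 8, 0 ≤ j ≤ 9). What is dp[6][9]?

   ''  1  2  1  7  7  1  0  9  7
''  0  1  2  3  4  5  6  7  8  9
 2  1  1  1  2  3  4  5  6  7  8
 2  2  2  1  2  3  4  5  6  7  8
 1  3  2  2  1  2  3  4  5  6  7
 1  4  3  3  2  2  3  3  4  5  6
 7  5  4  4  3  2  2  3  4  5  5
 8  6  5  5  4  3  3  3  4  5  6
 9  7  6  6  5  4  4  4  4  4  5
 0  8  7  7  6  5  5  5  4  5  5

6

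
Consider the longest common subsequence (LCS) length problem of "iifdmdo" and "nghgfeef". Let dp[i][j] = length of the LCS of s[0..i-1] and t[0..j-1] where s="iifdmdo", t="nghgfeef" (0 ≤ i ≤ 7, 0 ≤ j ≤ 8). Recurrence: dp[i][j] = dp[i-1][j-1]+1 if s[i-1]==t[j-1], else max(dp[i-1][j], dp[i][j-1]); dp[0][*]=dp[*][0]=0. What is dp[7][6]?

   ''  n  g  h  g  f  e  e  f
''  0  0  0  0  0  0  0  0  0
 i  0  0  0  0  0  0  0  0  0
 i  0  0  0  0  0  0  0  0  0
 f  0  0  0  0  0  1  1  1  1
 d  0  0  0  0  0  1  1  1  1
 m  0  0  0  0  0  1  1  1  1
 d  0  0  0  0  0  1  1  1  1
 o  0  0  0  0  0  1  1  1  1

1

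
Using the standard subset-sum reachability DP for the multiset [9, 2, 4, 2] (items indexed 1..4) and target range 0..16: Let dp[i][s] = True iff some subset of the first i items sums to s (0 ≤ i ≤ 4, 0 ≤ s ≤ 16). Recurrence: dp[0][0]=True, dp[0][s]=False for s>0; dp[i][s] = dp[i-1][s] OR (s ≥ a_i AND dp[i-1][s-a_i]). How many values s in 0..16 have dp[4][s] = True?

i\s   0   1   2   3   4   5   6   7   8   9  10  11  12  13  14  15  16
  0   T   F   F   F   F   F   F   F   F   F   F   F   F   F   F   F   F
  1   T   F   F   F   F   F   F   F   F   T   F   F   F   F   F   F   F
  2   T   F   T   F   F   F   F   F   F   T   F   T   F   F   F   F   F
  3   T   F   T   F   T   F   T   F   F   T   F   T   F   T   F   T   F
  4   T   F   T   F   T   F   T   F   T   T   F   T   F   T   F   T   F

9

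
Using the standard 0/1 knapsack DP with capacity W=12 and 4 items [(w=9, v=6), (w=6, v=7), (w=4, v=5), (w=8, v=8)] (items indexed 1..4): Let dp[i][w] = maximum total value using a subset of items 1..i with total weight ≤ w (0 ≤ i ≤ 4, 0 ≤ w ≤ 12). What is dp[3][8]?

7

i\w   0   1   2   3   4   5   6   7   8   9  10  11  12
  0   0   0   0   0   0   0   0   0   0   0   0   0   0
  1   0   0   0   0   0   0   0   0   0   6   6   6   6
  2   0   0   0   0   0   0   7   7   7   7   7   7   7
  3   0   0   0   0   5   5   7   7   7   7  12  12  12
  4   0   0   0   0   5   5   7   7   8   8  12  12  13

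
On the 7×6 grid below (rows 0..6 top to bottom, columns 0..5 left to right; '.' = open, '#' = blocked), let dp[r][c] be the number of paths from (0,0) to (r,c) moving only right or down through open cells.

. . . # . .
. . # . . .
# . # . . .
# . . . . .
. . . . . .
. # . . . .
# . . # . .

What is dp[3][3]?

r\c   0   1   2   3   4   5
  0   1   1   1   0   0   0
  1   1   2   0   0   0   0
  2   0   2   0   0   0   0
  3   0   2   2   2   2   2
  4   0   2   4   6   8  10
  5   0   0   4  10  18  28
  6   0   0   4   0  18  46

2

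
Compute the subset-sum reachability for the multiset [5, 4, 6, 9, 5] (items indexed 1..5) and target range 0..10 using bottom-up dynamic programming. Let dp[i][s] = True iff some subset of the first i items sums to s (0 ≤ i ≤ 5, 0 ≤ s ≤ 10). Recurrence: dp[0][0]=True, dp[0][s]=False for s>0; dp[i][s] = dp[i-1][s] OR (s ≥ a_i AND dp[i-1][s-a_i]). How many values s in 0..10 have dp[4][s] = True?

6

i\s   0   1   2   3   4   5   6   7   8   9  10
  0   T   F   F   F   F   F   F   F   F   F   F
  1   T   F   F   F   F   T   F   F   F   F   F
  2   T   F   F   F   T   T   F   F   F   T   F
  3   T   F   F   F   T   T   T   F   F   T   T
  4   T   F   F   F   T   T   T   F   F   T   T
  5   T   F   F   F   T   T   T   F   F   T   T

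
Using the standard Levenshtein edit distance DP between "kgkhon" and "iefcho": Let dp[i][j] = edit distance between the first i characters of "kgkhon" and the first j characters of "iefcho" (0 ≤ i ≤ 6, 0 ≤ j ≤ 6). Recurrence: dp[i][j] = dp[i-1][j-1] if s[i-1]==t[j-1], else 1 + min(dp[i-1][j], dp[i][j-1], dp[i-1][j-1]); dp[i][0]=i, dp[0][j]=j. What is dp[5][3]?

   ''  i  e  f  c  h  o
''  0  1  2  3  4  5  6
 k  1  1  2  3  4  5  6
 g  2  2  2  3  4  5  6
 k  3  3  3  3  4  5  6
 h  4  4  4  4  4  4  5
 o  5  5  5  5  5  5  4
 n  6  6  6  6  6  6  5

5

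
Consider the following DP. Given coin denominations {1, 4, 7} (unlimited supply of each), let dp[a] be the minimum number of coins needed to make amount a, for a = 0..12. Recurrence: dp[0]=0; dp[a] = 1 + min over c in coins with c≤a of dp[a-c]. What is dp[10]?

4

 a  0  1  2  3  4  5  6  7  8  9 10 11 12
dp  0  1  2  3  1  2  3  1  2  3  4  2  3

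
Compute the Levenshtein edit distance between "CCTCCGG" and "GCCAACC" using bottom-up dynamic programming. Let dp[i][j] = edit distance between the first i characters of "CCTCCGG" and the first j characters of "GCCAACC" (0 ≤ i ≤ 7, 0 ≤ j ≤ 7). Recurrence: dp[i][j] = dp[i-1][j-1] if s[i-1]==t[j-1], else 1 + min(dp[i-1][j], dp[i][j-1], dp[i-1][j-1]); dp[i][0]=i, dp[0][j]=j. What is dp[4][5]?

3

   ''  G  C  C  A  A  C  C
''  0  1  2  3  4  5  6  7
 C  1  1  1  2  3  4  5  6
 C  2  2  1  1  2  3  4  5
 T  3  3  2  2  2  3  4  5
 C  4  4  3  2  3  3  3  4
 C  5  5  4  3  3  4  3  3
 G  6  5  5  4  4  4  4  4
 G  7  6  6  5  5  5  5  5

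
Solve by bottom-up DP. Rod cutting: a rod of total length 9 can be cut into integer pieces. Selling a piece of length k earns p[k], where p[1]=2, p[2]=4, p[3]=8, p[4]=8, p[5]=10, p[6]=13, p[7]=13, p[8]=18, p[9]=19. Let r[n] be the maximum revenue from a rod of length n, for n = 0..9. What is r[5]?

12

   n    0    1    2    3    4    5    6    7    8    9
r[n]    0    2    4    8   10   12   16   18   20   24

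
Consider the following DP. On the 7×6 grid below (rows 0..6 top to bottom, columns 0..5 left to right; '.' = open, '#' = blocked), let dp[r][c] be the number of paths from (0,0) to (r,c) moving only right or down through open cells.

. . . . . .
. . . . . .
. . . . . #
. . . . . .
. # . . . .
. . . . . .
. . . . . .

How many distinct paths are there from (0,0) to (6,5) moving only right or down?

r\c   0   1   2   3   4   5
  0   1   1   1   1   1   1
  1   1   2   3   4   5   6
  2   1   3   6  10  15   0
  3   1   4  10  20  35  35
  4   1   0  10  30  65 100
  5   1   1  11  41 106 206
  6   1   2  13  54 160 366

366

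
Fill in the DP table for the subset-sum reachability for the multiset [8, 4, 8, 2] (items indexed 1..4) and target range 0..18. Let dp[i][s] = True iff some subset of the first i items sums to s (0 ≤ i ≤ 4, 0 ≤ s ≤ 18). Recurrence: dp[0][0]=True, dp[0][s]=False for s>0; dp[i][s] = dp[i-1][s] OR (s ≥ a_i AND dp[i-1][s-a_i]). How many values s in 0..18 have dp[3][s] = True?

i\s   0   1   2   3   4   5   6   7   8   9  10  11  12  13  14  15  16  17  18
  0   T   F   F   F   F   F   F   F   F   F   F   F   F   F   F   F   F   F   F
  1   T   F   F   F   F   F   F   F   T   F   F   F   F   F   F   F   F   F   F
  2   T   F   F   F   T   F   F   F   T   F   F   F   T   F   F   F   F   F   F
  3   T   F   F   F   T   F   F   F   T   F   F   F   T   F   F   F   T   F   F
  4   T   F   T   F   T   F   T   F   T   F   T   F   T   F   T   F   T   F   T

5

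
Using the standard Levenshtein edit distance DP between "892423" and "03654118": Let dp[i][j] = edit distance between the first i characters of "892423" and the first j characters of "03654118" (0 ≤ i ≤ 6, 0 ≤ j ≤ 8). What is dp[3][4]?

   ''  0  3  6  5  4  1  1  8
''  0  1  2  3  4  5  6  7  8
 8  1  1  2  3  4  5  6  7  7
 9  2  2  2  3  4  5  6  7  8
 2  3  3  3  3  4  5  6  7  8
 4  4  4  4  4  4  4  5  6  7
 2  5  5  5  5  5  5  5  6  7
 3  6  6  5  6  6  6  6  6  7

4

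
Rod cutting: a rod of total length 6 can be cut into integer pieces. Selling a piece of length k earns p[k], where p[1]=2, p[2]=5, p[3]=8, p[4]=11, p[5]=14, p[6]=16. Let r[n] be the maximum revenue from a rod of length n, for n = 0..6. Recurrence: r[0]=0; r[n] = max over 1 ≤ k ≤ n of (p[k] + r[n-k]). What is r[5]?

14

   n    0    1    2    3    4    5    6
r[n]    0    2    5    8   11   14   16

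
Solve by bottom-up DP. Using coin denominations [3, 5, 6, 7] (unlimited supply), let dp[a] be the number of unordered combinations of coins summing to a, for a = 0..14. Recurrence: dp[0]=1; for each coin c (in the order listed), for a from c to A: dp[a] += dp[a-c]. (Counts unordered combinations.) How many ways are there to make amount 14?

after  coin     0     1     2     3     4     5     6     7     8     9    10    11    12    13    14
          3     1     0     0     1     0     0     1     0     0     1     0     0     1     0     0
          5     1     0     0     1     0     1     1     0     1     1     1     1     1     1     1
          6     1     0     0     1     0     1     2     0     1     2     1     2     3     1     2
          7     1     0     0     1     0     1     2     1     1     2     2     2     4     3     3

3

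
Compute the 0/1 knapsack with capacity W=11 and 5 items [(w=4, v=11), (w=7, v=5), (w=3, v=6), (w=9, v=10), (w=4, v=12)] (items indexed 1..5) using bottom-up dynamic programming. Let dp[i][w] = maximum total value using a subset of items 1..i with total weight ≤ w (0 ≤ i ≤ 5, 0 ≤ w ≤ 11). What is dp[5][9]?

23

i\w   0   1   2   3   4   5   6   7   8   9  10  11
  0   0   0   0   0   0   0   0   0   0   0   0   0
  1   0   0   0   0  11  11  11  11  11  11  11  11
  2   0   0   0   0  11  11  11  11  11  11  11  16
  3   0   0   0   6  11  11  11  17  17  17  17  17
  4   0   0   0   6  11  11  11  17  17  17  17  17
  5   0   0   0   6  12  12  12  18  23  23  23  29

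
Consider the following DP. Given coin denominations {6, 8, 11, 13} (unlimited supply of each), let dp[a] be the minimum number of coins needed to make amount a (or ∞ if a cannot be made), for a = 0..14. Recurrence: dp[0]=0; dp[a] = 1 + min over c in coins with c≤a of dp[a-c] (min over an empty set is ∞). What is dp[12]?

2

 a  0  1  2  3  4  5  6  7  8  9 10 11 12 13 14
dp  0  -  -  -  -  -  1  -  1  -  -  1  2  1  2
(- denotes ∞ / unreachable)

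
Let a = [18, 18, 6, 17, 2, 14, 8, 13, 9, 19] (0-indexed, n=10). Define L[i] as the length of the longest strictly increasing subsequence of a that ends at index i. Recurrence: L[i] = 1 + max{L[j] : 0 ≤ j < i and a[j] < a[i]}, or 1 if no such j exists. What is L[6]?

   i    0    1    2    3    4    5    6    7    8    9
a[i]   18   18    6   17    2   14    8   13    9   19
L[i]    1    1    1    2    1    2    2    3    3    4

2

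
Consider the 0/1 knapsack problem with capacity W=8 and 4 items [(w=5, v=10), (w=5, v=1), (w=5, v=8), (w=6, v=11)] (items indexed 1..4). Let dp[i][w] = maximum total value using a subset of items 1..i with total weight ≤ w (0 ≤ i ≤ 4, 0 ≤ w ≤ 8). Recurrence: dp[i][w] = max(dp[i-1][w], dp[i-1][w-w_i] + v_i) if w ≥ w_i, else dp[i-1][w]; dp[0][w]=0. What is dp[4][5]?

10

i\w   0   1   2   3   4   5   6   7   8
  0   0   0   0   0   0   0   0   0   0
  1   0   0   0   0   0  10  10  10  10
  2   0   0   0   0   0  10  10  10  10
  3   0   0   0   0   0  10  10  10  10
  4   0   0   0   0   0  10  11  11  11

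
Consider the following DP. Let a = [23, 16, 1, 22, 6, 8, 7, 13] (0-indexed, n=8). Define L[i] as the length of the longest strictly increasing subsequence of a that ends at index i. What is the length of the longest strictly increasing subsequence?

   i    0    1    2    3    4    5    6    7
a[i]   23   16    1   22    6    8    7   13
L[i]    1    1    1    2    2    3    3    4

4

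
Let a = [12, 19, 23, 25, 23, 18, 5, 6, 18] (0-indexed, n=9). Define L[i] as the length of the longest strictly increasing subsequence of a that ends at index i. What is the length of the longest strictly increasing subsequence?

4

   i    0    1    2    3    4    5    6    7    8
a[i]   12   19   23   25   23   18    5    6   18
L[i]    1    2    3    4    3    2    1    2    3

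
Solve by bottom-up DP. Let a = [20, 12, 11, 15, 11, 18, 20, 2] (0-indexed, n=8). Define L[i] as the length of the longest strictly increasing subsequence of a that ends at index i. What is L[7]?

   i    0    1    2    3    4    5    6    7
a[i]   20   12   11   15   11   18   20    2
L[i]    1    1    1    2    1    3    4    1

1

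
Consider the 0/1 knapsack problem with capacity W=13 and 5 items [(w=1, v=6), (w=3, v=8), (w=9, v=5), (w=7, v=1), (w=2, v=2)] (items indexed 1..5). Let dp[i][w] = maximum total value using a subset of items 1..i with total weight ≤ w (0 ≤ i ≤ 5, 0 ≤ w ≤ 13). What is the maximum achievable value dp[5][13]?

19

i\w   0   1   2   3   4   5   6   7   8   9  10  11  12  13
  0   0   0   0   0   0   0   0   0   0   0   0   0   0   0
  1   0   6   6   6   6   6   6   6   6   6   6   6   6   6
  2   0   6   6   8  14  14  14  14  14  14  14  14  14  14
  3   0   6   6   8  14  14  14  14  14  14  14  14  14  19
  4   0   6   6   8  14  14  14  14  14  14  14  15  15  19
  5   0   6   6   8  14  14  16  16  16  16  16  16  16  19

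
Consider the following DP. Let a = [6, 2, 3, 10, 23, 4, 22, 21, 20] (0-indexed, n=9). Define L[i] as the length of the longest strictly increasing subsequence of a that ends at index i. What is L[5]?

   i    0    1    2    3    4    5    6    7    8
a[i]    6    2    3   10   23    4   22   21   20
L[i]    1    1    2    3    4    3    4    4    4

3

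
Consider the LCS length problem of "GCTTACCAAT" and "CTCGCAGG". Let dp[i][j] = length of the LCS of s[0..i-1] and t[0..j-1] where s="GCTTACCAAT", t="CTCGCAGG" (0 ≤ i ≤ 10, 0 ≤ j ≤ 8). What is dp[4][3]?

   ''  C  T  C  G  C  A  G  G
''  0  0  0  0  0  0  0  0  0
 G  0  0  0  0  1  1  1  1  1
 C  0  1  1  1  1  2  2  2  2
 T  0  1  2  2  2  2  2  2  2
 T  0  1  2  2  2  2  2  2  2
 A  0  1  2  2  2  2  3  3  3
 C  0  1  2  3  3  3  3  3  3
 C  0  1  2  3  3  4  4  4  4
 A  0  1  2  3  3  4  5  5  5
 A  0  1  2  3  3  4  5  5  5
 T  0  1  2  3  3  4  5  5  5

2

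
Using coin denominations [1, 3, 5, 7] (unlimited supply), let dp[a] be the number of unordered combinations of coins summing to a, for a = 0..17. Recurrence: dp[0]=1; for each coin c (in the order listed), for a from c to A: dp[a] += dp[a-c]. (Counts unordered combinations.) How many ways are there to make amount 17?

after  coin     0     1     2     3     4     5     6     7     8     9    10    11    12    13    14    15    16    17
          1     1     1     1     1     1     1     1     1     1     1     1     1     1     1     1     1     1     1
          3     1     1     1     2     2     2     3     3     3     4     4     4     5     5     5     6     6     6
          5     1     1     1     2     2     3     4     4     5     6     7     8     9    10    11    13    14    15
          7     1     1     1     2     2     3     4     5     6     7     9    10    12    14    16    19    21    24

24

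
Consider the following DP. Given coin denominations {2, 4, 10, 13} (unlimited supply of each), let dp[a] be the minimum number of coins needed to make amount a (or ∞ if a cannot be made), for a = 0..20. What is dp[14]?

2

 a  0  1  2  3  4  5  6  7  8  9 10 11 12 13 14 15 16 17 18 19 20
dp  0  -  1  -  1  -  2  -  2  -  1  -  2  1  2  2  3  2  3  3  2
(- denotes ∞ / unreachable)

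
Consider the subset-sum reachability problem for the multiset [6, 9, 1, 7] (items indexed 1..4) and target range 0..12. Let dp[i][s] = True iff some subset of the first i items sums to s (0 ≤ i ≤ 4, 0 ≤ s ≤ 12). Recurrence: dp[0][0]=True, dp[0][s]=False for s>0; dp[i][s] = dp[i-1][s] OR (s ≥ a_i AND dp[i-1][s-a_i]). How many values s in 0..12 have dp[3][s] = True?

6

i\s   0   1   2   3   4   5   6   7   8   9  10  11  12
  0   T   F   F   F   F   F   F   F   F   F   F   F   F
  1   T   F   F   F   F   F   T   F   F   F   F   F   F
  2   T   F   F   F   F   F   T   F   F   T   F   F   F
  3   T   T   F   F   F   F   T   T   F   T   T   F   F
  4   T   T   F   F   F   F   T   T   T   T   T   F   F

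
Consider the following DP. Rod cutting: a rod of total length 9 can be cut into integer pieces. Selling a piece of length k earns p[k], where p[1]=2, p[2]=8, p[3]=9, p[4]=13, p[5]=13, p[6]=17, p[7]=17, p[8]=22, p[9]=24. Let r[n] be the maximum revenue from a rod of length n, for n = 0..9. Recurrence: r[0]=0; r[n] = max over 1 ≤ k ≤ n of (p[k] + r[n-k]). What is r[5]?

   n    0    1    2    3    4    5    6    7    8    9
r[n]    0    2    8   10   16   18   24   26   32   34

18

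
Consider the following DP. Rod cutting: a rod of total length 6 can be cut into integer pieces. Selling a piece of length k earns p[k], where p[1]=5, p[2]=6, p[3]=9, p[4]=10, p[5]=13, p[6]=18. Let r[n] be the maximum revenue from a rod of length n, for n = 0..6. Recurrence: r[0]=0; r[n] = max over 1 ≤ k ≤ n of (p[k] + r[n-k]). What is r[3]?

15

   n    0    1    2    3    4    5    6
r[n]    0    5   10   15   20   25   30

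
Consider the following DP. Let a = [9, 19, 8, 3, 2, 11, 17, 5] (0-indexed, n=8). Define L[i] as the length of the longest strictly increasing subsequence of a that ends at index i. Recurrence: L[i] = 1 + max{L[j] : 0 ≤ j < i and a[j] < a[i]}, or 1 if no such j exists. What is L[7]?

   i    0    1    2    3    4    5    6    7
a[i]    9   19    8    3    2   11   17    5
L[i]    1    2    1    1    1    2    3    2

2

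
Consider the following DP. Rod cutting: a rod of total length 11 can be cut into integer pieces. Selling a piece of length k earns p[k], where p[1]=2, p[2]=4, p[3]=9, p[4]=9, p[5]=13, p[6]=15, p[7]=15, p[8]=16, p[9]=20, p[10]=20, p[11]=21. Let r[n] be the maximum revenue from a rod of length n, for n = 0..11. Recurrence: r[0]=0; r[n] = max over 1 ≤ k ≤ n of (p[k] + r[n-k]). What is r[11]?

31

   n    0    1    2    3    4    5    6    7    8    9   10   11
r[n]    0    2    4    9   11   13   18   20   22   27   29   31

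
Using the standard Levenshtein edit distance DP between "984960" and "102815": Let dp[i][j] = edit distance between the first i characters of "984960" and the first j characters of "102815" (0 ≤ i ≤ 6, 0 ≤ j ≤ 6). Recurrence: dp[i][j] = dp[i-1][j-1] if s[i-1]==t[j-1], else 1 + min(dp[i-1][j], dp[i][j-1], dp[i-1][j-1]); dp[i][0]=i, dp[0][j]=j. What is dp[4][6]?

5

   ''  1  0  2  8  1  5
''  0  1  2  3  4  5  6
 9  1  1  2  3  4  5  6
 8  2  2  2  3  3  4  5
 4  3  3  3  3  4  4  5
 9  4  4  4  4  4  5  5
 6  5  5  5  5  5  5  6
 0  6  6  5  6  6  6  6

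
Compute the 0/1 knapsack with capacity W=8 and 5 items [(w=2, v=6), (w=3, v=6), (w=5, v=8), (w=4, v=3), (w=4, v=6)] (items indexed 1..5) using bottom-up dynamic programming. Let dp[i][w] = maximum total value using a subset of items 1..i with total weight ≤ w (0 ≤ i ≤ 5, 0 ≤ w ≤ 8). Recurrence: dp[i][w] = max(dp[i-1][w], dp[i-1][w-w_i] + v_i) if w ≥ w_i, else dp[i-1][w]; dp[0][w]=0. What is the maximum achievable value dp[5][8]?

14

i\w   0   1   2   3   4   5   6   7   8
  0   0   0   0   0   0   0   0   0   0
  1   0   0   6   6   6   6   6   6   6
  2   0   0   6   6   6  12  12  12  12
  3   0   0   6   6   6  12  12  14  14
  4   0   0   6   6   6  12  12  14  14
  5   0   0   6   6   6  12  12  14  14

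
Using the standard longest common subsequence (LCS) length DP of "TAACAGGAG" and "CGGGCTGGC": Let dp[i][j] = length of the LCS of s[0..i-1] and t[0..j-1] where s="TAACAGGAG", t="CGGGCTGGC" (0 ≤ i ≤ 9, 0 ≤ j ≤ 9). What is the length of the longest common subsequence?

   ''  C  G  G  G  C  T  G  G  C
''  0  0  0  0  0  0  0  0  0  0
 T  0  0  0  0  0  0  1  1  1  1
 A  0  0  0  0  0  0  1  1  1  1
 A  0  0  0  0  0  0  1  1  1  1
 C  0  1  1  1  1  1  1  1  1  2
 A  0  1  1  1  1  1  1  1  1  2
 G  0  1  2  2  2  2  2  2  2  2
 G  0  1  2  3  3  3  3  3  3  3
 A  0  1  2  3  3  3  3  3  3  3
 G  0  1  2  3  4  4  4  4  4  4

4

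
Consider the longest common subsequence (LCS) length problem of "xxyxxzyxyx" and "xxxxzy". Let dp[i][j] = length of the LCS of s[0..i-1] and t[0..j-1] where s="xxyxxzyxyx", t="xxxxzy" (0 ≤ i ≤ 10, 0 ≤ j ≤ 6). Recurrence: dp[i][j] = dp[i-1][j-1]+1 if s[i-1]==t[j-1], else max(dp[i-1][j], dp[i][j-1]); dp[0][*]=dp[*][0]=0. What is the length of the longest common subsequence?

6

   ''  x  x  x  x  z  y
''  0  0  0  0  0  0  0
 x  0  1  1  1  1  1  1
 x  0  1  2  2  2  2  2
 y  0  1  2  2  2  2  3
 x  0  1  2  3  3  3  3
 x  0  1  2  3  4  4  4
 z  0  1  2  3  4  5  5
 y  0  1  2  3  4  5  6
 x  0  1  2  3  4  5  6
 y  0  1  2  3  4  5  6
 x  0  1  2  3  4  5  6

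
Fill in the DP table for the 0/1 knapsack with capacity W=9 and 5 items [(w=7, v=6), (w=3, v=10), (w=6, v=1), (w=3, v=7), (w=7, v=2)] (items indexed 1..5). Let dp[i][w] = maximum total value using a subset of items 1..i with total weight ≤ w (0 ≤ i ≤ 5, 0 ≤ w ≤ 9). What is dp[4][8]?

17

i\w   0   1   2   3   4   5   6   7   8   9
  0   0   0   0   0   0   0   0   0   0   0
  1   0   0   0   0   0   0   0   6   6   6
  2   0   0   0  10  10  10  10  10  10  10
  3   0   0   0  10  10  10  10  10  10  11
  4   0   0   0  10  10  10  17  17  17  17
  5   0   0   0  10  10  10  17  17  17  17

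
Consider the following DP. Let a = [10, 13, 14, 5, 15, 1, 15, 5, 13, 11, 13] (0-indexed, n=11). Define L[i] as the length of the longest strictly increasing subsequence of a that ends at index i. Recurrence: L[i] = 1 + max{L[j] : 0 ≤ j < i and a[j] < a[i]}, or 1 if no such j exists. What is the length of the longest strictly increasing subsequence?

4

   i    0    1    2    3    4    5    6    7    8    9   10
a[i]   10   13   14    5   15    1   15    5   13   11   13
L[i]    1    2    3    1    4    1    4    2    3    3    4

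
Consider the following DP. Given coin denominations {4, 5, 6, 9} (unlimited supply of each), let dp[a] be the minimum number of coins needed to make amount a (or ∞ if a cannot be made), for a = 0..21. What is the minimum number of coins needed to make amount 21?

3

 a  0  1  2  3  4  5  6  7  8  9 10 11 12 13 14 15 16 17 18 19 20 21
dp  0  -  -  -  1  1  1  -  2  1  2  2  2  2  2  2  3  3  2  3  3  3
(- denotes ∞ / unreachable)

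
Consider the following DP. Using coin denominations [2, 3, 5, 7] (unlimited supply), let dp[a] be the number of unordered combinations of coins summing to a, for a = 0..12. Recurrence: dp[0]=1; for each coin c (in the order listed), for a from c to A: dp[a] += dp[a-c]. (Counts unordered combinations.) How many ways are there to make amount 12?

7

after  coin     0     1     2     3     4     5     6     7     8     9    10    11    12
          2     1     0     1     0     1     0     1     0     1     0     1     0     1
          3     1     0     1     1     1     1     2     1     2     2     2     2     3
          5     1     0     1     1     1     2     2     2     3     3     4     4     5
          7     1     0     1     1     1     2     2     3     3     4     5     5     7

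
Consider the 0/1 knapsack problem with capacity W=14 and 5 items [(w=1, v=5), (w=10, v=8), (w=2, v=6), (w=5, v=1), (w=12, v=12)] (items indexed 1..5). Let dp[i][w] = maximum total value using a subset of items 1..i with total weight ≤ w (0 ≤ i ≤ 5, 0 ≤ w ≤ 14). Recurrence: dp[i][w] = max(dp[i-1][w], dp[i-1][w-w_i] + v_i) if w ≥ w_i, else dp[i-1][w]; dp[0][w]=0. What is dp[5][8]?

12

i\w   0   1   2   3   4   5   6   7   8   9  10  11  12  13  14
  0   0   0   0   0   0   0   0   0   0   0   0   0   0   0   0
  1   0   5   5   5   5   5   5   5   5   5   5   5   5   5   5
  2   0   5   5   5   5   5   5   5   5   5   8  13  13  13  13
  3   0   5   6  11  11  11  11  11  11  11  11  13  14  19  19
  4   0   5   6  11  11  11  11  11  12  12  12  13  14  19  19
  5   0   5   6  11  11  11  11  11  12  12  12  13  14  19  19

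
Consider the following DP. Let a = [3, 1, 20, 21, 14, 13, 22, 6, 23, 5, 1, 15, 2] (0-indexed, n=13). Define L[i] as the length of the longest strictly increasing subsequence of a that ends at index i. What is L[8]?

5

   i    0    1    2    3    4    5    6    7    8    9   10   11   12
a[i]    3    1   20   21   14   13   22    6   23    5    1   15    2
L[i]    1    1    2    3    2    2    4    2    5    2    1    3    2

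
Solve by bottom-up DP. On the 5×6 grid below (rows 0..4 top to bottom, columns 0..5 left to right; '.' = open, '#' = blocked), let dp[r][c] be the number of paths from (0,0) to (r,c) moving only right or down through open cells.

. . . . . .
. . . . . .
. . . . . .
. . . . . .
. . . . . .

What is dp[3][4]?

35

r\c   0   1   2   3   4   5
  0   1   1   1   1   1   1
  1   1   2   3   4   5   6
  2   1   3   6  10  15  21
  3   1   4  10  20  35  56
  4   1   5  15  35  70 126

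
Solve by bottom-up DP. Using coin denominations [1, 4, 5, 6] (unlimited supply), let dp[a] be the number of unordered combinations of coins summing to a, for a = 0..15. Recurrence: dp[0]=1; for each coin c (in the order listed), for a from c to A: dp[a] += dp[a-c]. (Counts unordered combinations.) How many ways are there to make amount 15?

16

after  coin     0     1     2     3     4     5     6     7     8     9    10    11    12    13    14    15
          1     1     1     1     1     1     1     1     1     1     1     1     1     1     1     1     1
          4     1     1     1     1     2     2     2     2     3     3     3     3     4     4     4     4
          5     1     1     1     1     2     3     3     3     4     5     6     6     7     8     9    10
          6     1     1     1     1     2     3     4     4     5     6     8     9    11    12    14    16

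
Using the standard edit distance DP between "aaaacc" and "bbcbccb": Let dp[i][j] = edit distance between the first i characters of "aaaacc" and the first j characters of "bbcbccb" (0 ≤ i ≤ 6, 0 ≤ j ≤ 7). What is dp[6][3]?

5

   ''  b  b  c  b  c  c  b
''  0  1  2  3  4  5  6  7
 a  1  1  2  3  4  5  6  7
 a  2  2  2  3  4  5  6  7
 a  3  3  3  3  4  5  6  7
 a  4  4  4  4  4  5  6  7
 c  5  5  5  4  5  4  5  6
 c  6  6  6  5  5  5  4  5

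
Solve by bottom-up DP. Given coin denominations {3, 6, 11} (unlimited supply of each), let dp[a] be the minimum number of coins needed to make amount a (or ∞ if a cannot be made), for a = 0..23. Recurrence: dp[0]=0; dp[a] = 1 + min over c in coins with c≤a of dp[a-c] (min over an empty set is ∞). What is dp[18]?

3

 a  0  1  2  3  4  5  6  7  8  9 10 11 12 13 14 15 16 17 18 19 20 21 22 23
dp  0  -  -  1  -  -  1  -  -  2  -  1  2  -  2  3  -  2  3  -  3  4  2  3
(- denotes ∞ / unreachable)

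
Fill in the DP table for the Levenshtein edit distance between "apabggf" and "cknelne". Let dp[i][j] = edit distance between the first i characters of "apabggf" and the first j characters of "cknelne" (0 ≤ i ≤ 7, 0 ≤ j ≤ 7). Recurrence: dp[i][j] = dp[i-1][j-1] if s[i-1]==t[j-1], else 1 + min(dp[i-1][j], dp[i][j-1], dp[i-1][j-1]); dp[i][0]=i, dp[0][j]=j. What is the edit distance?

   ''  c  k  n  e  l  n  e
''  0  1  2  3  4  5  6  7
 a  1  1  2  3  4  5  6  7
 p  2  2  2  3  4  5  6  7
 a  3  3  3  3  4  5  6  7
 b  4  4  4  4  4  5  6  7
 g  5  5  5  5  5  5  6  7
 g  6  6  6  6  6  6  6  7
 f  7  7  7  7  7  7  7  7

7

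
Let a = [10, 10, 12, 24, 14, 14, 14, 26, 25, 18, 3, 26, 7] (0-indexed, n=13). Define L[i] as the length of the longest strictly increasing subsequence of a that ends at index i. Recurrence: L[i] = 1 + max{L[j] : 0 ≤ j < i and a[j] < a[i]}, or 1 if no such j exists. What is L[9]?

   i    0    1    2    3    4    5    6    7    8    9   10   11   12
a[i]   10   10   12   24   14   14   14   26   25   18    3   26    7
L[i]    1    1    2    3    3    3    3    4    4    4    1    5    2

4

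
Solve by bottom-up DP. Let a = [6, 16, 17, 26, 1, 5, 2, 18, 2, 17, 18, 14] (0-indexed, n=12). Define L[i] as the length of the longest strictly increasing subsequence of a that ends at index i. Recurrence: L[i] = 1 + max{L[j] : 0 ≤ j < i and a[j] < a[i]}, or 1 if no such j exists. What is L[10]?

   i    0    1    2    3    4    5    6    7    8    9   10   11
a[i]    6   16   17   26    1    5    2   18    2   17   18   14
L[i]    1    2    3    4    1    2    2    4    2    3    4    3

4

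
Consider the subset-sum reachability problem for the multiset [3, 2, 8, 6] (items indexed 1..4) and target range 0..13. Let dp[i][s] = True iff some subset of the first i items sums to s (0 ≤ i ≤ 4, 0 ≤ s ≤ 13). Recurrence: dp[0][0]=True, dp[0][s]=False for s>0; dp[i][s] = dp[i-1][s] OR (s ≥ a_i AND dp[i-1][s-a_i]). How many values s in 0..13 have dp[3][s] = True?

8

i\s   0   1   2   3   4   5   6   7   8   9  10  11  12  13
  0   T   F   F   F   F   F   F   F   F   F   F   F   F   F
  1   T   F   F   T   F   F   F   F   F   F   F   F   F   F
  2   T   F   T   T   F   T   F   F   F   F   F   F   F   F
  3   T   F   T   T   F   T   F   F   T   F   T   T   F   T
  4   T   F   T   T   F   T   T   F   T   T   T   T   F   T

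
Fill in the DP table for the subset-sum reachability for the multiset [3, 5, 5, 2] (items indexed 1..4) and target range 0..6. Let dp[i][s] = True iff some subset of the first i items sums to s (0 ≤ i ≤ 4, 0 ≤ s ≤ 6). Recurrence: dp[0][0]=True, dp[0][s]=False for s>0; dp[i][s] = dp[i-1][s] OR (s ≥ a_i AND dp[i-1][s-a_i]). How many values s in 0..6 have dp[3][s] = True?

3

i\s   0   1   2   3   4   5   6
  0   T   F   F   F   F   F   F
  1   T   F   F   T   F   F   F
  2   T   F   F   T   F   T   F
  3   T   F   F   T   F   T   F
  4   T   F   T   T   F   T   F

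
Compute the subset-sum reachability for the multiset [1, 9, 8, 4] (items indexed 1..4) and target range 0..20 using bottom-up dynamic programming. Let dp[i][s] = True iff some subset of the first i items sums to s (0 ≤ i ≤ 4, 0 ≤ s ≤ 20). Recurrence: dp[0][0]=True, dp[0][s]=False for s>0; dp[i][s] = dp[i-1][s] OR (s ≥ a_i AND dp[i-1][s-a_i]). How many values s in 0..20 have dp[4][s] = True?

12

i\s   0   1   2   3   4   5   6   7   8   9  10  11  12  13  14  15  16  17  18  19  20
  0   T   F   F   F   F   F   F   F   F   F   F   F   F   F   F   F   F   F   F   F   F
  1   T   T   F   F   F   F   F   F   F   F   F   F   F   F   F   F   F   F   F   F   F
  2   T   T   F   F   F   F   F   F   F   T   T   F   F   F   F   F   F   F   F   F   F
  3   T   T   F   F   F   F   F   F   T   T   T   F   F   F   F   F   F   T   T   F   F
  4   T   T   F   F   T   T   F   F   T   T   T   F   T   T   T   F   F   T   T   F   F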